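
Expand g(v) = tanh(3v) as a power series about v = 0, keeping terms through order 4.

g(0) = 0
g′(0) = 3
g′′(0) = 0
g′′′(0) = -54
g^(4)(0) = 0
Dividing each by k! gives the coefficients c_0, ..., c_4.

-9*v^3 + 3*v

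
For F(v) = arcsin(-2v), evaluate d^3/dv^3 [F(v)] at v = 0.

-8

From the series, [v^3] F = -4/3; multiply by 3! = 6 to get -8.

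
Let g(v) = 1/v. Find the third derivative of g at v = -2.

-3/8

Compute the successive derivatives at the expansion point and divide by k!.
The coefficient of (v + 2)^3 in the expansion is -1/16, so g′′′(-2) = 3! * (-1/16) = -3/8.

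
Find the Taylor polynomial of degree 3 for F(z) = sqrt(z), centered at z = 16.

Use the known series and substitute for the argument.

(z - 16)^3/16384 - (z - 16)^2/512 + (z - 16)/8 + 4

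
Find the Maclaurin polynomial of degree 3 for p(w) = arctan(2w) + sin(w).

Combine the two series term by term.
p(0) = 0
p′(0) = 3
p′′(0) = 0
p′′′(0) = -17

-17*w^3/6 + 3*w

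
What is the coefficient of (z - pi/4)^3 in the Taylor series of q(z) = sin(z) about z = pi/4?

Compute the successive derivatives at the expansion point and divide by k!.
[(z - pi/4)^0] = sqrt(2)/2;  [(z - pi/4)^1] = sqrt(2)/2;  [(z - pi/4)^2] = -sqrt(2)/4;  [(z - pi/4)^3] = -sqrt(2)/12.

-sqrt(2)/12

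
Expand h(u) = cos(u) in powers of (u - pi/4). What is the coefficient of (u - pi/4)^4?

sqrt(2)/48

h(pi/4) = sqrt(2)/2
h′(pi/4) = -sqrt(2)/2
h′′(pi/4) = -sqrt(2)/2
h′′′(pi/4) = sqrt(2)/2
h^(4)(pi/4) = sqrt(2)/2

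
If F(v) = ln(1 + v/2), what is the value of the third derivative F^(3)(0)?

From the series, [v^3] F = 1/24; multiply by 3! = 6 to get 1/4.

1/4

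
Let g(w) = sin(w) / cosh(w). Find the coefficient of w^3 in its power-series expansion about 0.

Divide the numerator series by the denominator series (power-series long division).
g(0) = 0
g′(0) = 1
g′′(0) = 0
g′′′(0) = -4

-2/3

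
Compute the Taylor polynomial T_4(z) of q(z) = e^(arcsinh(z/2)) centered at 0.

-z^4/128 + z^2/8 + z/2 + 1

Substitute the inner expansion into the outer series and collect powers.
q(0) = 1
q′(0) = 1/2
q′′(0) = 1/4
q′′′(0) = 0
q^(4)(0) = -3/16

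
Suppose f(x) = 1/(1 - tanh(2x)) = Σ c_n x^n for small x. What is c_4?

16/3

Compose series: expand the inner function first, then feed it into the outer expansion.
f(0) = 1
f′(0) = 2
f′′(0) = 8
f′′′(0) = 32
f^(4)(0) = 128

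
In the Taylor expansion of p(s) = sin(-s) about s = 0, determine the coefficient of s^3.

1/6

[s^0] = 0;  [s^1] = -1;  [s^2] = 0;  [s^3] = 1/6.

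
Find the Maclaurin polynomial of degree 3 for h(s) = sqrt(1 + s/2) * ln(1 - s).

-41*s^3/96 - 3*s^2/4 - s

Write out both Maclaurin series and multiply, keeping only the needed powers.
[s^0] = 0;  [s^1] = -1;  [s^2] = -3/4;  [s^3] = -41/96.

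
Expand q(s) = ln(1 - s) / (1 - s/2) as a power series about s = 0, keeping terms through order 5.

Expand each factor separately, then convolve coefficients.
[s^0] = 0;  [s^1] = -1;  [s^2] = -1;  [s^3] = -5/6;  [s^4] = -2/3;  [s^5] = -8/15.

-8*s^5/15 - 2*s^4/3 - 5*s^3/6 - s^2 - s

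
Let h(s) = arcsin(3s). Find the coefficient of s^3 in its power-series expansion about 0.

9/2

Apply the Taylor formula c_k = f^(k)(a)/k!.
h(0) = 0
h′(0) = 3
h′′(0) = 0
h′′′(0) = 27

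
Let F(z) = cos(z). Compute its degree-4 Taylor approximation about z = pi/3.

Apply the Taylor formula c_k = f^(k)(a)/k!.
F(pi/3) = 1/2
F′(pi/3) = -sqrt(3)/2
F′′(pi/3) = -1/2
F′′′(pi/3) = sqrt(3)/2
F^(4)(pi/3) = 1/2
Then c_k = F^(k)(pi/3)/k! gives each Taylor coefficient.

(z - pi/3)^4/48 + sqrt(3)*(z - pi/3)^3/12 - (z - pi/3)^2/4 - sqrt(3)*(z - pi/3)/2 + 1/2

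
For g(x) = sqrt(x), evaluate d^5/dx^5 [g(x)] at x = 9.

35/209952

Use the known series and substitute for the argument.
The coefficient of (x - 9)^5 in the expansion is 7/5038848, so g^(5)(9) = 5! * (7/5038848) = 35/209952.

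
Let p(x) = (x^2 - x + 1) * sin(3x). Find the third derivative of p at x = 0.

-9

Shift and add copies of the series according to the polynomial's terms.
The coefficient of x^3 in the expansion is -3/2, so p′′′(0) = 3! * (-3/2) = -9.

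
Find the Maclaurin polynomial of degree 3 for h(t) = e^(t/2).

t^3/48 + t^2/8 + t/2 + 1

h(0) = 1
h′(0) = 1/2
h′′(0) = 1/4
h′′′(0) = 1/8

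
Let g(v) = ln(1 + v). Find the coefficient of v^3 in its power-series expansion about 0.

[v^0] = 0;  [v^1] = 1;  [v^2] = -1/2;  [v^3] = 1/3.

1/3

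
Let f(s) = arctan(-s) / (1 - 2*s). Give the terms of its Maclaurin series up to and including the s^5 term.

-223*s^5/15 - 22*s^4/3 - 11*s^3/3 - 2*s^2 - s

Use 1/(1 - r) = Σ r^k on the denominator, then take the Cauchy product.
[s^0] = 0;  [s^1] = -1;  [s^2] = -2;  [s^3] = -11/3;  [s^4] = -22/3;  [s^5] = -223/15.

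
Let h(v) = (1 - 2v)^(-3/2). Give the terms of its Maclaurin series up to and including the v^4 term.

Compute the successive derivatives at the expansion point and divide by k!.
h(0) = 1
h′(0) = 3
h′′(0) = 15
h′′′(0) = 105
h^(4)(0) = 945

315*v^4/8 + 35*v^3/2 + 15*v^2/2 + 3*v + 1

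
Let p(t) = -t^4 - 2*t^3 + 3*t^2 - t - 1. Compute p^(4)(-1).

-24

Differentiate repeatedly and evaluate at the center.
The coefficient of (t + 1)^4 in the expansion is -1, so p^(4)(-1) = 4! * (-1) = -24.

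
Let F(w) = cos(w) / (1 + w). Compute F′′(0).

1

Write out both Maclaurin series and multiply, keeping only the needed powers.
The coefficient of w^2 in the expansion is 1/2, so F′′(0) = 2! * (1/2) = 1.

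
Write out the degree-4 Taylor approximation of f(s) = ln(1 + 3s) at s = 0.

-81*s^4/4 + 9*s^3 - 9*s^2/2 + 3*s

[s^0] = 0;  [s^1] = 3;  [s^2] = -9/2;  [s^3] = 9;  [s^4] = -81/4.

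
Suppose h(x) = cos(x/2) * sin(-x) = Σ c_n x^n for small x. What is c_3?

Write out both Maclaurin series and multiply, keeping only the needed powers.
h(0) = 0
h′(0) = -1
h′′(0) = 0
h′′′(0) = 7/4
Then c_k = h^(k)(0)/k! gives each Taylor coefficient.

7/24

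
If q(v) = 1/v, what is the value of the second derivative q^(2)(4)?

The coefficient of (v - 4)^2 in the expansion is 1/64, so q′′(4) = 2! * (1/64) = 1/32.

1/32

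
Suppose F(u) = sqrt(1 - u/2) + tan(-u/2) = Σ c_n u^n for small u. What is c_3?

Combine the two series term by term.
F(0) = 1
F′(0) = -3/4
F′′(0) = -1/16
F′′′(0) = -19/64

-19/384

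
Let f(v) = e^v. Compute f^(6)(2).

e^(2)

The coefficient of (v - 2)^6 in the expansion is e^(2)/720, so f^(6)(2) = 6! * (e^(2)/720) = e^(2).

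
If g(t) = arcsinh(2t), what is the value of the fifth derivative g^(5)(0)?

288

Apply the Taylor formula c_k = f^(k)(a)/k!.
The coefficient of t^5 in the expansion is 12/5, so g^(5)(0) = 5! * (12/5) = 288.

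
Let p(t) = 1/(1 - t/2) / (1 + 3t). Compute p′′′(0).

Multiply the two series term by term and collect like powers.
The coefficient of t^3 in the expansion is -185/8, so p′′′(0) = 3! * (-185/8) = -555/4.

-555/4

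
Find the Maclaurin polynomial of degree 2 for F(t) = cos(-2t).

[t^0] = 1;  [t^1] = 0;  [t^2] = -2.

1 - 2*t^2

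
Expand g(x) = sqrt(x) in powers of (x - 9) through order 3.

Differentiate repeatedly and evaluate at the center.
g(9) = 3
g′(9) = 1/6
g′′(9) = -1/108
g′′′(9) = 1/648
Then c_k = g^(k)(9)/k! gives each Taylor coefficient.

(x - 9)^3/3888 - (x - 9)^2/216 + (x - 9)/6 + 3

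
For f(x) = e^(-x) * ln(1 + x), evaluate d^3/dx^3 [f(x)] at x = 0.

8

Expand each factor separately, then convolve coefficients.
From the series, [x^3] f = 4/3; multiply by 3! = 6 to get 8.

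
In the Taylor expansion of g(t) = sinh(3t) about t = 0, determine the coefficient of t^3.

9/2

[t^0] = 0;  [t^1] = 3;  [t^2] = 0;  [t^3] = 9/2.
So c_3 = g′′′(0)/3! = 9/2.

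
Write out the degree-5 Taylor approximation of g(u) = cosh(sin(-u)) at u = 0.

-u^4/8 + u^2/2 + 1

Let u equal the inner series; expand the outer function in u and truncate.
g(0) = 1
g′(0) = 0
g′′(0) = 1
g′′′(0) = 0
g^(4)(0) = -3
g^(5)(0) = 0
The Taylor polynomial is Σ g^(k)(0)/k! · u^k.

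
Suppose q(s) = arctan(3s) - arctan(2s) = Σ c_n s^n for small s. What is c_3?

-19/3

Add the two expansions coefficient-wise.
[s^0] = 0;  [s^1] = 1;  [s^2] = 0;  [s^3] = -19/3.
So c_3 = q′′′(0)/3! = -19/3.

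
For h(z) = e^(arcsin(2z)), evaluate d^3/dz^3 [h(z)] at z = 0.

Compose series: expand the inner function first, then feed it into the outer expansion.
The coefficient of z^3 in the expansion is 8/3, so h′′′(0) = 3! * (8/3) = 16.

16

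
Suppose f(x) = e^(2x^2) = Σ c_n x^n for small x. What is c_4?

f(0) = 1
f′(0) = 0
f′′(0) = 4
f′′′(0) = 0
f^(4)(0) = 48

2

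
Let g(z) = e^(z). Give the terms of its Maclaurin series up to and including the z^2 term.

z^2/2 + z + 1

g(0) = 1
g′(0) = 1
g′′(0) = 1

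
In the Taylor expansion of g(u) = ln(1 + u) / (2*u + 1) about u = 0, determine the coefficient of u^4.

-131/12

Multiply the numerator's expansion by the denominator's geometric series.
g(0) = 0
g′(0) = 1
g′′(0) = -5
g′′′(0) = 32
g^(4)(0) = -262
So c_4 = g^(4)(0)/4! = -131/12.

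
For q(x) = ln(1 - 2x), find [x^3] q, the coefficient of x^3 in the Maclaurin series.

-8/3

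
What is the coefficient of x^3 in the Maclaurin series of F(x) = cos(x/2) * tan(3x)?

69/8

Take the Cauchy product of the two expansions.
So c_3 = F′′′(0)/3! = 69/8.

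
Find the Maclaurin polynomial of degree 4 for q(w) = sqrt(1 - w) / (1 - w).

35*w^4/128 + 5*w^3/16 + 3*w^2/8 + w/2 + 1

Write out both Maclaurin series and multiply, keeping only the needed powers.
q(0) = 1
q′(0) = 1/2
q′′(0) = 3/4
q′′′(0) = 15/8
q^(4)(0) = 105/16
The Taylor polynomial is Σ q^(k)(0)/k! · w^k.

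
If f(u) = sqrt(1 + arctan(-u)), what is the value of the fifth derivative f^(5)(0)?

Let u equal the inner series; expand the outer function in u and truncate.
The coefficient of u^5 in the expansion is -83/1280, so f^(5)(0) = 5! * (-83/1280) = -249/32.

-249/32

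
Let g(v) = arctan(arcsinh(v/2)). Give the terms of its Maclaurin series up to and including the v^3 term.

Let u equal the inner series; expand the outer function in u and truncate.
[v^0] = 0;  [v^1] = 1/2;  [v^2] = 0;  [v^3] = -1/16.

-v^3/16 + v/2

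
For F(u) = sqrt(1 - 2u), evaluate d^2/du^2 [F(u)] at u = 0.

-1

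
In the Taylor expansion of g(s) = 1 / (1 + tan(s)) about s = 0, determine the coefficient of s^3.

Expand as Σ (-1)^k u^k with u equal to the inner function's series.
[s^0] = 1;  [s^1] = -1;  [s^2] = 1;  [s^3] = -4/3.

-4/3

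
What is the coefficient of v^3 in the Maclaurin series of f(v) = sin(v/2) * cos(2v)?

Write out both Maclaurin series and multiply, keeping only the needed powers.
[v^0] = 0;  [v^1] = 1/2;  [v^2] = 0;  [v^3] = -49/48.

-49/48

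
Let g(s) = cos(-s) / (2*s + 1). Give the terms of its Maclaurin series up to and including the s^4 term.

337*s^4/24 - 7*s^3 + 7*s^2/2 - 2*s + 1

Expand 1/(denominator) as a geometric series and multiply by the numerator's series.
[s^0] = 1;  [s^1] = -2;  [s^2] = 7/2;  [s^3] = -7;  [s^4] = 337/24.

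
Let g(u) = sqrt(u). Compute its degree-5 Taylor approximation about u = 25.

Compute the successive derivatives at the expansion point and divide by k!.
g(25) = 5
g′(25) = 1/10
g′′(25) = -1/500
g′′′(25) = 3/25000
g^(4)(25) = -3/250000
g^(5)(25) = 21/12500000

7*(u - 25)^5/500000000 - (u - 25)^4/2000000 + (u - 25)^3/50000 - (u - 25)^2/1000 + (u - 25)/10 + 5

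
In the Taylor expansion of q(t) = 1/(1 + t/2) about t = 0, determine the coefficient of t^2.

1/4

[t^0] = 1;  [t^1] = -1/2;  [t^2] = 1/4.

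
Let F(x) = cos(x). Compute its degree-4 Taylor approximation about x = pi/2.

F(pi/2) = 0
F′(pi/2) = -1
F′′(pi/2) = 0
F′′′(pi/2) = 1
F^(4)(pi/2) = 0

(x - pi/2)^3/6 - (x - pi/2)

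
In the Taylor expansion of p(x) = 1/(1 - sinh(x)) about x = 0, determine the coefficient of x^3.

Let u equal the inner series; expand the outer function in u and truncate.
p(0) = 1
p′(0) = 1
p′′(0) = 2
p′′′(0) = 7
So c_3 = p′′′(0)/3! = 7/6.

7/6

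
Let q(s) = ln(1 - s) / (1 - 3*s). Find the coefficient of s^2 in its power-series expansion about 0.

Multiply the numerator's expansion by the denominator's geometric series.
q(0) = 0
q′(0) = -1
q′′(0) = -7
Then c_k = q^(k)(0)/k! gives each Taylor coefficient.

-7/2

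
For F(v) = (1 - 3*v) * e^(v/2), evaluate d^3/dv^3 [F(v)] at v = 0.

-17/8

Distribute the polynomial across the series and collect like powers.
The coefficient of v^3 in the expansion is -17/48, so F′′′(0) = 3! * (-17/48) = -17/8.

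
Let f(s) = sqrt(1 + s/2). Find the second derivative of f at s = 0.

-1/16

Use the known series and substitute for the argument.
From the series, [s^2] f = -1/32; multiply by 2! = 2 to get -1/16.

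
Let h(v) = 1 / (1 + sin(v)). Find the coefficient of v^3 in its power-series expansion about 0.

-5/6

Write 1/(1+u) = 1 - u + u^2 - u^3 + ... and substitute the series for u.
[v^0] = 1;  [v^1] = -1;  [v^2] = 1;  [v^3] = -5/6.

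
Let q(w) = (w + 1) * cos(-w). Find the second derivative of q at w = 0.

Shift and add copies of the series according to the polynomial's terms.
The coefficient of w^2 in the expansion is -1/2, so q′′(0) = 2! * (-1/2) = -1.

-1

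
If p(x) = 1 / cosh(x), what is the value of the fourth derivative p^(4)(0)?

5

Write the quotient as an unknown series and match coefficients against numerator = denominator · series.
From the series, [x^4] p = 5/24; multiply by 4! = 24 to get 5.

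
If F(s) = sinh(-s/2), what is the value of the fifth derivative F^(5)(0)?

-1/32

Differentiate repeatedly and evaluate at the center.
From the series, [s^5] F = -1/3840; multiply by 5! = 120 to get -1/32.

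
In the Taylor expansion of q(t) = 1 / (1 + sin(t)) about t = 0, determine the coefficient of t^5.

-61/120

Write 1/(1+u) = 1 - u + u^2 - u^3 + ... and substitute the series for u.
q(0) = 1
q′(0) = -1
q′′(0) = 2
q′′′(0) = -5
q^(4)(0) = 16
q^(5)(0) = -61
So c_5 = q^(5)(0)/5! = -61/120.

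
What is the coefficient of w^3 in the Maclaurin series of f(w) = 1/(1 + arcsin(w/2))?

Compose series: expand the inner function first, then feed it into the outer expansion.
So c_3 = f′′′(0)/3! = -7/48.

-7/48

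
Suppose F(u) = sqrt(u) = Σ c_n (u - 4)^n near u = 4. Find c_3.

1/512

[(u - 4)^0] = 2;  [(u - 4)^1] = 1/4;  [(u - 4)^2] = -1/64;  [(u - 4)^3] = 1/512.
So c_3 = F′′′(4)/3! = 1/512.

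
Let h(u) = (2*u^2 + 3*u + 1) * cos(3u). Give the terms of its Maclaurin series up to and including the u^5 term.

Distribute the polynomial across the series and collect like powers.
h(0) = 1
h′(0) = 3
h′′(0) = -5
h′′′(0) = -81
h^(4)(0) = -135
h^(5)(0) = 1215
Dividing each by k! gives the coefficients c_0, ..., c_5.

81*u^5/8 - 45*u^4/8 - 27*u^3/2 - 5*u^2/2 + 3*u + 1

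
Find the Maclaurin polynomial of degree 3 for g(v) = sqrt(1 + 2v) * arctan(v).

Expand each factor separately, then convolve coefficients.

-5*v^3/6 + v^2 + v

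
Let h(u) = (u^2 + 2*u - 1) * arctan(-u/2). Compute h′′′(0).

Distribute the polynomial across the series and collect like powers.
The coefficient of u^3 in the expansion is -13/24, so h′′′(0) = 3! * (-13/24) = -13/4.

-13/4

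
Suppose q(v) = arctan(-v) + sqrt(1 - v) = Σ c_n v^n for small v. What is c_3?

13/48

Add the two expansions coefficient-wise.
So c_3 = q′′′(0)/3! = 13/48.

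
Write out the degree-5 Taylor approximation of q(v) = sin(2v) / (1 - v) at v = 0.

14*v^5/15 + 2*v^4/3 + 2*v^3/3 + 2*v^2 + 2*v

Expand 1/(denominator) as a geometric series and multiply by the numerator's series.
q(0) = 0
q′(0) = 2
q′′(0) = 4
q′′′(0) = 4
q^(4)(0) = 16
q^(5)(0) = 112
The Taylor polynomial is Σ q^(k)(0)/k! · v^k.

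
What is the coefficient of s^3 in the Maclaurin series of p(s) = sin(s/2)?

-1/48

p(0) = 0
p′(0) = 1/2
p′′(0) = 0
p′′′(0) = -1/8
Then c_k = p^(k)(0)/k! gives each Taylor coefficient.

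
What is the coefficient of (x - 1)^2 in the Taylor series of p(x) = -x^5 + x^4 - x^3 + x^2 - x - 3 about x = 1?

p(1) = -4
p′(1) = -3
p′′(1) = -12
Then c_k = p^(k)(1)/k! gives each Taylor coefficient.

-6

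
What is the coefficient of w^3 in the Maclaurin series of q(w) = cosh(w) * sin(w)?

1/3

Expand each factor separately, then convolve coefficients.
q(0) = 0
q′(0) = 1
q′′(0) = 0
q′′′(0) = 2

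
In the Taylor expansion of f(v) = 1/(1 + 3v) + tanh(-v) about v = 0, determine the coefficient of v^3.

-80/3

Add the two expansions coefficient-wise.
f(0) = 1
f′(0) = -4
f′′(0) = 18
f′′′(0) = -160
The Taylor polynomial is Σ f^(k)(0)/k! · v^k.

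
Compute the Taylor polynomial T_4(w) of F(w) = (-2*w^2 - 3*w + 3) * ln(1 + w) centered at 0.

Shift and add copies of the series according to the polynomial's terms.
F(0) = 0
F′(0) = 3
F′′(0) = -9
F′′′(0) = 3
F^(4)(0) = -18

-3*w^4/4 + w^3/2 - 9*w^2/2 + 3*w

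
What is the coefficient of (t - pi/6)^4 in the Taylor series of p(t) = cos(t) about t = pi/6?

sqrt(3)/48

[(t - pi/6)^0] = sqrt(3)/2;  [(t - pi/6)^1] = -1/2;  [(t - pi/6)^2] = -sqrt(3)/4;  [(t - pi/6)^3] = 1/12;  [(t - pi/6)^4] = sqrt(3)/48.
So c_4 = p^(4)(pi/6)/4! = sqrt(3)/48.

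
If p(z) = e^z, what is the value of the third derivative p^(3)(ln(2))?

The coefficient of (z - ln(2))^3 in the expansion is 1/3, so p′′′(ln(2)) = 3! * (1/3) = 2.

2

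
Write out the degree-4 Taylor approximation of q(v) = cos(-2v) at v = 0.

2*v^4/3 - 2*v^2 + 1

[v^0] = 1;  [v^1] = 0;  [v^2] = -2;  [v^3] = 0;  [v^4] = 2/3.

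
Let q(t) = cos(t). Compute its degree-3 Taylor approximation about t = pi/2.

(t - pi/2)^3/6 - (t - pi/2)

q(pi/2) = 0
q′(pi/2) = -1
q′′(pi/2) = 0
q′′′(pi/2) = 1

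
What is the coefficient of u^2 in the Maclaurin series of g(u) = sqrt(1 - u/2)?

Use the known series and substitute for the argument.

-1/32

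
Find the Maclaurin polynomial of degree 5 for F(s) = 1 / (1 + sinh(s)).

Use the geometric series for the reciprocal, then substitute.

-181*s^5/120 + 4*s^4/3 - 7*s^3/6 + s^2 - s + 1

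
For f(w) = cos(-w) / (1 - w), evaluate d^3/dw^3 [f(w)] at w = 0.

Multiply the two series term by term and collect like powers.
The coefficient of w^3 in the expansion is 1/2, so f′′′(0) = 3! * (1/2) = 3.

3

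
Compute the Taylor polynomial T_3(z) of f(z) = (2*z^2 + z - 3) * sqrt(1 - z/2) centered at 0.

Multiply each power in the prefactor through the base expansion.
[z^0] = -3;  [z^1] = 7/4;  [z^2] = 59/32;  [z^3] = -65/128.

-65*z^3/128 + 59*z^2/32 + 7*z/4 - 3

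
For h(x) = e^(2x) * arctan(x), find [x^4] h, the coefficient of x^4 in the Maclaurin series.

Take the Cauchy product of the two expansions.
[x^0] = 0;  [x^1] = 1;  [x^2] = 2;  [x^3] = 5/3;  [x^4] = 2/3.

2/3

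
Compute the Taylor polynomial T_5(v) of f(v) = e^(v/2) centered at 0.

v^5/3840 + v^4/384 + v^3/48 + v^2/8 + v/2 + 1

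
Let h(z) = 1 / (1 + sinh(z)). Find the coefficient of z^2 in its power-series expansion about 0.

Use the geometric series for the reciprocal, then substitute.
[z^0] = 1;  [z^1] = -1;  [z^2] = 1.

1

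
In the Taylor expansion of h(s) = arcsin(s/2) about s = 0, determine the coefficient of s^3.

1/48

Differentiate repeatedly and evaluate at the center.
[s^0] = 0;  [s^1] = 1/2;  [s^2] = 0;  [s^3] = 1/48.
So c_3 = h′′′(0)/3! = 1/48.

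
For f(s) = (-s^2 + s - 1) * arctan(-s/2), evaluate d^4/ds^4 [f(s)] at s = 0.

Distribute the polynomial across the series and collect like powers.
From the series, [s^4] f = 1/24; multiply by 4! = 24 to get 1.

1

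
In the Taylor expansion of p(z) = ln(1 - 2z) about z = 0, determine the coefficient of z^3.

c_3 = p′′′(0)/3! = -8/3.

-8/3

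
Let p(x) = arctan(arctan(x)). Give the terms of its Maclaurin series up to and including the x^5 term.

Compose series: expand the inner function first, then feed it into the outer expansion.

11*x^5/15 - 2*x^3/3 + x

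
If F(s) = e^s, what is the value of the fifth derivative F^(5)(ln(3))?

From the series, [(s - ln(3))^5] F = 1/40; multiply by 5! = 120 to get 3.

3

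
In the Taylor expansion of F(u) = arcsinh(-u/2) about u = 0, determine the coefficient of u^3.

1/48

Differentiate repeatedly and evaluate at the center.
F(0) = 0
F′(0) = -1/2
F′′(0) = 0
F′′′(0) = 1/8
So c_3 = F′′′(0)/3! = 1/48.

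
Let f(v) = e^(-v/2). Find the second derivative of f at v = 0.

1/4

The coefficient of v^2 in the expansion is 1/8, so f′′(0) = 2! * (1/8) = 1/4.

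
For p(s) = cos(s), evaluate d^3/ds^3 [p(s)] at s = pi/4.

sqrt(2)/2

Apply the Taylor formula c_k = f^(k)(a)/k!.
From the series, [(s - pi/4)^3] p = sqrt(2)/12; multiply by 3! = 6 to get sqrt(2)/2.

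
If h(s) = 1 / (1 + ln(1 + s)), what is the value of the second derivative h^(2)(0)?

Use the geometric series for the reciprocal, then substitute.
The coefficient of s^2 in the expansion is 3/2, so h′′(0) = 2! * (3/2) = 3.

3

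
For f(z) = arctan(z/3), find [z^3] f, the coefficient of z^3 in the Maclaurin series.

-1/81

Apply the Taylor formula c_k = f^(k)(a)/k!.
f(0) = 0
f′(0) = 1/3
f′′(0) = 0
f′′′(0) = -2/27
So c_3 = f′′′(0)/3! = -1/81.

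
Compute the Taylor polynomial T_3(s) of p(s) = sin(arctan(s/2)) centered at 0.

Let u equal the inner series; expand the outer function in u and truncate.
p(0) = 0
p′(0) = 1/2
p′′(0) = 0
p′′′(0) = -3/8

-s^3/16 + s/2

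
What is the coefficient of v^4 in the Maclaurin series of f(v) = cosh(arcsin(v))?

Substitute the inner expansion into the outer series and collect powers.
f(0) = 1
f′(0) = 0
f′′(0) = 1
f′′′(0) = 0
f^(4)(0) = 5
Dividing each by k! gives the coefficients c_0, ..., c_4.

5/24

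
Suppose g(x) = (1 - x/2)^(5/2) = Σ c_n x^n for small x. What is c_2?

15/32

[x^0] = 1;  [x^1] = -5/4;  [x^2] = 15/32.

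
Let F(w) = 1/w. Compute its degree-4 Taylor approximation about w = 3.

(w - 3)^4/243 - (w - 3)^3/81 + (w - 3)^2/27 - (w - 3)/9 + 1/3

Apply the Taylor formula c_k = f^(k)(a)/k!.
[(w - 3)^0] = 1/3;  [(w - 3)^1] = -1/9;  [(w - 3)^2] = 1/27;  [(w - 3)^3] = -1/81;  [(w - 3)^4] = 1/243.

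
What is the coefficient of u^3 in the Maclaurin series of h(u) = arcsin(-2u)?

-4/3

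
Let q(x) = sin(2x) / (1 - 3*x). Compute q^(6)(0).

324576

Use 1/(1 - r) = Σ r^k on the denominator, then take the Cauchy product.
From the series, [x^6] q = 2254/5; multiply by 6! = 720 to get 324576.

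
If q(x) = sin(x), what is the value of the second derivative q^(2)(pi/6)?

Compute the successive derivatives at the expansion point and divide by k!.
The coefficient of (x - pi/6)^2 in the expansion is -1/4, so q′′(pi/6) = 2! * (-1/4) = -1/2.

-1/2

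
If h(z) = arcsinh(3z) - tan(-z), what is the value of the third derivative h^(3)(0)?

Expand each term separately and add.
The coefficient of z^3 in the expansion is -25/6, so h′′′(0) = 3! * (-25/6) = -25.

-25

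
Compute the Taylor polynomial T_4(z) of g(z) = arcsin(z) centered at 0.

Compute the successive derivatives at the expansion point and divide by k!.

z^3/6 + z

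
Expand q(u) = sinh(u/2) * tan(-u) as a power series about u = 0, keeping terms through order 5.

Multiply the two series term by term and collect like powers.
q(0) = 0
q′(0) = 0
q′′(0) = -1
q′′′(0) = 0
q^(4)(0) = -9/2
q^(5)(0) = 0

-3*u^4/16 - u^2/2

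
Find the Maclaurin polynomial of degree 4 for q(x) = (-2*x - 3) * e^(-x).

Multiply each power in the prefactor through the base expansion.

5*x^4/24 - x^3/2 + x^2/2 + x - 3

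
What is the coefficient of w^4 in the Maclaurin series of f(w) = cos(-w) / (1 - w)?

13/24

Expand 1/(denominator) as a geometric series and multiply by the numerator's series.
f(0) = 1
f′(0) = 1
f′′(0) = 1
f′′′(0) = 3
f^(4)(0) = 13
So c_4 = f^(4)(0)/4! = 13/24.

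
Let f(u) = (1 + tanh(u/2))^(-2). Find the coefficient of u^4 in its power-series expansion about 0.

Compose series: expand the inner function first, then feed it into the outer expansion.
f(0) = 1
f′(0) = -1
f′′(0) = 3/2
f′′′(0) = -5/2
f^(4)(0) = 9/2
The Taylor polynomial is Σ f^(k)(0)/k! · u^k.

3/16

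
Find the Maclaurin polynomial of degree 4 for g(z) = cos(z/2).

z^4/384 - z^2/8 + 1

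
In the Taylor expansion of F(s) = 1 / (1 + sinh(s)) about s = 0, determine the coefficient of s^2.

1

Expand as Σ (-1)^k u^k with u equal to the inner function's series.
F(0) = 1
F′(0) = -1
F′′(0) = 2
Then c_k = F^(k)(0)/k! gives each Taylor coefficient.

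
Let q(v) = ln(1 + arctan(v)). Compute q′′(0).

-1

Plug the Maclaurin series of the inner function into that of the outer and collect terms.
The coefficient of v^2 in the expansion is -1/2, so q′′(0) = 2! * (-1/2) = -1.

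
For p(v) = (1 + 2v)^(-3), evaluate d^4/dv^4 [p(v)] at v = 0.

Apply the Taylor formula c_k = f^(k)(a)/k!.
The coefficient of v^4 in the expansion is 240, so p^(4)(0) = 4! * (240) = 5760.

5760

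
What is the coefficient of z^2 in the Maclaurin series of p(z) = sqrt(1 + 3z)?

[z^0] = 1;  [z^1] = 3/2;  [z^2] = -9/8.

-9/8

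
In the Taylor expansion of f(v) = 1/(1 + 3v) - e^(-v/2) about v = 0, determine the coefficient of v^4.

31103/384

Add the two expansions coefficient-wise.
f(0) = 0
f′(0) = -5/2
f′′(0) = 71/4
f′′′(0) = -1295/8
f^(4)(0) = 31103/16
The Taylor polynomial is Σ f^(k)(0)/k! · v^k.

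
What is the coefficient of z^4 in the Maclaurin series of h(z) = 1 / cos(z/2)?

Divide the numerator series by the denominator series (power-series long division).
[z^0] = 1;  [z^1] = 0;  [z^2] = 1/8;  [z^3] = 0;  [z^4] = 5/384.
So c_4 = h^(4)(0)/4! = 5/384.

5/384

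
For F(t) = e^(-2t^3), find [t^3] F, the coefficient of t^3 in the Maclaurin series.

Use the known series and substitute for the argument.
F(0) = 1
F′(0) = 0
F′′(0) = 0
F′′′(0) = -12
So c_3 = F′′′(0)/3! = -2.

-2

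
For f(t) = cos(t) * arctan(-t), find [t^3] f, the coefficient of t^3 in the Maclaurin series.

5/6

Take the Cauchy product of the two expansions.
So c_3 = f′′′(0)/3! = 5/6.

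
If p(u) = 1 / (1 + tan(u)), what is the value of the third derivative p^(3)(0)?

Use the geometric series for the reciprocal, then substitute.
The coefficient of u^3 in the expansion is -4/3, so p′′′(0) = 3! * (-4/3) = -8.

-8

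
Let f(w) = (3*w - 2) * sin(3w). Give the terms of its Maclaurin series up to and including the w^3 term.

9*w^3 + 9*w^2 - 6*w

Distribute the polynomial across the series and collect like powers.
[w^0] = 0;  [w^1] = -6;  [w^2] = 9;  [w^3] = 9.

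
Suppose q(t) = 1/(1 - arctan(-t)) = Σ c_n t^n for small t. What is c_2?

1

Let u equal the inner series; expand the outer function in u and truncate.
[t^0] = 1;  [t^1] = -1;  [t^2] = 1.
So c_2 = q′′(0)/2! = 1.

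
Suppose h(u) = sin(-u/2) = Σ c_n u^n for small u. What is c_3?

1/48

h(0) = 0
h′(0) = -1/2
h′′(0) = 0
h′′′(0) = 1/8
Then c_k = h^(k)(0)/k! gives each Taylor coefficient.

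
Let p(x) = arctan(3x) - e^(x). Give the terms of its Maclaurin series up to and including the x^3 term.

-55*x^3/6 - x^2/2 + 2*x - 1

Expand each term separately and add.
[x^0] = -1;  [x^1] = 2;  [x^2] = -1/2;  [x^3] = -55/6.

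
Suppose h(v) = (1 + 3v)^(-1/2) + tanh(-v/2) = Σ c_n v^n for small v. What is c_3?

Add the two expansions coefficient-wise.
h(0) = 1
h′(0) = -2
h′′(0) = 27/4
h′′′(0) = -403/8
Dividing each by k! gives the coefficients c_0, ..., c_3.

-403/48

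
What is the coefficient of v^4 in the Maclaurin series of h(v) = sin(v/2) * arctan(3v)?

-73/16

Take the Cauchy product of the two expansions.
h(0) = 0
h′(0) = 0
h′′(0) = 3
h′′′(0) = 0
h^(4)(0) = -219/2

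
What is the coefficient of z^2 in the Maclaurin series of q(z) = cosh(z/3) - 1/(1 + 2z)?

-71/18

Add the two expansions coefficient-wise.
q(0) = 0
q′(0) = 2
q′′(0) = -71/9
So c_2 = q′′(0)/2! = -71/18.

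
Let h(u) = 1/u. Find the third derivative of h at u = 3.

The coefficient of (u - 3)^3 in the expansion is -1/81, so h′′′(3) = 3! * (-1/81) = -2/27.

-2/27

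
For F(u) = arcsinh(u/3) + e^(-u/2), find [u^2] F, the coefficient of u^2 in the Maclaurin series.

Combine the two series term by term.
F(0) = 1
F′(0) = -1/6
F′′(0) = 1/4
So c_2 = F′′(0)/2! = 1/8.

1/8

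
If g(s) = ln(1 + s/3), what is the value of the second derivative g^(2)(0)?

The coefficient of s^2 in the expansion is -1/18, so g′′(0) = 2! * (-1/18) = -1/9.

-1/9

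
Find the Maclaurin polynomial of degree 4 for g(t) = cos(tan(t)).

Plug the Maclaurin series of the inner function into that of the outer and collect terms.
g(0) = 1
g′(0) = 0
g′′(0) = -1
g′′′(0) = 0
g^(4)(0) = -7

-7*t^4/24 - t^2/2 + 1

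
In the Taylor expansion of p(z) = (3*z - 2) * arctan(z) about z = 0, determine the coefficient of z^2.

Distribute the polynomial across the series and collect like powers.
p(0) = 0
p′(0) = -2
p′′(0) = 6
Then c_k = p^(k)(0)/k! gives each Taylor coefficient.

3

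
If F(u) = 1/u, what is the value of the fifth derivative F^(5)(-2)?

Apply the Taylor formula c_k = f^(k)(a)/k!.
The coefficient of (u + 2)^5 in the expansion is -1/64, so F^(5)(-2) = 5! * (-1/64) = -15/8.

-15/8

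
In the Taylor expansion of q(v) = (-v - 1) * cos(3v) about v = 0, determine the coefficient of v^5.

-27/8

Shift and add copies of the series according to the polynomial's terms.
q(0) = -1
q′(0) = -1
q′′(0) = 9
q′′′(0) = 27
q^(4)(0) = -81
q^(5)(0) = -405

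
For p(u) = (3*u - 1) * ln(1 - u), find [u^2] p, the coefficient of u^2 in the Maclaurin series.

Shift and add copies of the series according to the polynomial's terms.
p(0) = 0
p′(0) = 1
p′′(0) = -5

-5/2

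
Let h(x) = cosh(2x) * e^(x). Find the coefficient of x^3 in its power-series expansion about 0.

13/6

Take the Cauchy product of the two expansions.
So c_3 = h′′′(0)/3! = 13/6.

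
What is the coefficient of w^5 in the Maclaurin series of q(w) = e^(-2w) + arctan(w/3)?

-323/1215

Combine the two series term by term.
q(0) = 1
q′(0) = -5/3
q′′(0) = 4
q′′′(0) = -218/27
q^(4)(0) = 16
q^(5)(0) = -2584/81
So c_5 = q^(5)(0)/5! = -323/1215.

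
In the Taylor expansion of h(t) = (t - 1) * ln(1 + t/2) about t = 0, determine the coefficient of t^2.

Shift and add copies of the series according to the polynomial's terms.
[t^0] = 0;  [t^1] = -1/2;  [t^2] = 5/8.

5/8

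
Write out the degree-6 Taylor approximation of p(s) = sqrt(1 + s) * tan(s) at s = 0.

147*s^6/1280 + 101*s^5/1920 + 11*s^4/48 + 5*s^3/24 + s^2/2 + s

Write out both Maclaurin series and multiply, keeping only the needed powers.
p(0) = 0
p′(0) = 1
p′′(0) = 1
p′′′(0) = 5/4
p^(4)(0) = 11/2
p^(5)(0) = 101/16
p^(6)(0) = 1323/16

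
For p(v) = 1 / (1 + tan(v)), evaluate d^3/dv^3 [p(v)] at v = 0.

Expand as Σ (-1)^k u^k with u equal to the inner function's series.
The coefficient of v^3 in the expansion is -4/3, so p′′′(0) = 3! * (-4/3) = -8.

-8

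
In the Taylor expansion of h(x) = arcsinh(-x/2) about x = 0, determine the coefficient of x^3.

Differentiate repeatedly and evaluate at the center.
h(0) = 0
h′(0) = -1/2
h′′(0) = 0
h′′′(0) = 1/8
So c_3 = h′′′(0)/3! = 1/48.

1/48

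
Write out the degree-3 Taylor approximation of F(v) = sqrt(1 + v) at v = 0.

v^3/16 - v^2/8 + v/2 + 1

Apply the Taylor formula c_k = f^(k)(a)/k!.
[v^0] = 1;  [v^1] = 1/2;  [v^2] = -1/8;  [v^3] = 1/16.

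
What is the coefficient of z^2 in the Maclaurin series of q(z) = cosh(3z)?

9/2

c_2 = q′′(0)/2! = 9/2.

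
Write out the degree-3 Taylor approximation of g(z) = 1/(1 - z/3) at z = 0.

z^3/27 + z^2/9 + z/3 + 1

[z^0] = 1;  [z^1] = 1/3;  [z^2] = 1/9;  [z^3] = 1/27.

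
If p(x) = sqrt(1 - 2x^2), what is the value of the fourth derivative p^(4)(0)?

From the series, [x^4] p = -1/2; multiply by 4! = 24 to get -12.

-12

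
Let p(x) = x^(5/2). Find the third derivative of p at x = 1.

Compute the successive derivatives at the expansion point and divide by k!.
From the series, [(x - 1)^3] p = 5/16; multiply by 3! = 6 to get 15/8.

15/8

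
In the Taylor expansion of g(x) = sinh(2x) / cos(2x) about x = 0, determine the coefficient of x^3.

16/3

Write the quotient as an unknown series and match coefficients against numerator = denominator · series.
[x^0] = 0;  [x^1] = 2;  [x^2] = 0;  [x^3] = 16/3.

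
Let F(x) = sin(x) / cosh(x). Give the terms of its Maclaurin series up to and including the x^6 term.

Write the quotient as an unknown series and match coefficients against numerator = denominator · series.
F(0) = 0
F′(0) = 1
F′′(0) = 0
F′′′(0) = -4
F^(4)(0) = 0
F^(5)(0) = 36
F^(6)(0) = 0

3*x^5/10 - 2*x^3/3 + x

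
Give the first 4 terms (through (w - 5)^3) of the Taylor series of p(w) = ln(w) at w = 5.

(w - 5)^3/375 - (w - 5)^2/50 + (w - 5)/5 + ln(5)

[(w - 5)^0] = ln(5);  [(w - 5)^1] = 1/5;  [(w - 5)^2] = -1/50;  [(w - 5)^3] = 1/375.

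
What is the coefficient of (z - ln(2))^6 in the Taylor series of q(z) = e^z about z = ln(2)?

1/360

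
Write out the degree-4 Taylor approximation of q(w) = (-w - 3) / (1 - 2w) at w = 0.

Shift and add copies of the series according to the polynomial's terms.
q(0) = -3
q′(0) = -7
q′′(0) = -28
q′′′(0) = -168
q^(4)(0) = -1344

-56*w^4 - 28*w^3 - 14*w^2 - 7*w - 3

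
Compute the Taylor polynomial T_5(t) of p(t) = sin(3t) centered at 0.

81*t^5/40 - 9*t^3/2 + 3*t

p(0) = 0
p′(0) = 3
p′′(0) = 0
p′′′(0) = -27
p^(4)(0) = 0
p^(5)(0) = 243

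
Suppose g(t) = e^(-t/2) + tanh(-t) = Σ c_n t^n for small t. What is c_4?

Add the two expansions coefficient-wise.
[t^0] = 1;  [t^1] = -3/2;  [t^2] = 1/8;  [t^3] = 5/16;  [t^4] = 1/384.
So c_4 = g^(4)(0)/4! = 1/384.

1/384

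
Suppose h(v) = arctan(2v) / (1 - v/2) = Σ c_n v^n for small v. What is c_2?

1

Take the Cauchy product of the two expansions.
So c_2 = h′′(0)/2! = 1.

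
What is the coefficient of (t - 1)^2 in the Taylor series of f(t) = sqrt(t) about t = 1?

c_2 = f′′(1)/2! = -1/8.

-1/8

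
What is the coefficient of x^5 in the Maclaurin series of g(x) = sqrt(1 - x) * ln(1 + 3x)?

36969/640

Write out both Maclaurin series and multiply, keeping only the needed powers.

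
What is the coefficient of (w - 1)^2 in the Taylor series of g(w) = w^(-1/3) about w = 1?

2/9

g(1) = 1
g′(1) = -1/3
g′′(1) = 4/9
Dividing each by k! gives the coefficients c_0, ..., c_2.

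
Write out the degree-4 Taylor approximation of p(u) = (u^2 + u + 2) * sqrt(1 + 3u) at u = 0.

-369*u^4/64 + 15*u^3/4 + u^2/4 + 4*u + 2

Distribute the polynomial across the series and collect like powers.
p(0) = 2
p′(0) = 4
p′′(0) = 1/2
p′′′(0) = 45/2
p^(4)(0) = -1107/8
The Taylor polynomial is Σ p^(k)(0)/k! · u^k.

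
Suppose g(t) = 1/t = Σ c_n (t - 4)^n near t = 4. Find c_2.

Compute the successive derivatives at the expansion point and divide by k!.
[(t - 4)^0] = 1/4;  [(t - 4)^1] = -1/16;  [(t - 4)^2] = 1/64.

1/64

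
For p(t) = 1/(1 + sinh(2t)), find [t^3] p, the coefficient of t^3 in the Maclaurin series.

Let u equal the inner series; expand the outer function in u and truncate.

-28/3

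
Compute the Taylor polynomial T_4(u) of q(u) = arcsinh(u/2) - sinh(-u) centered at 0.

Add the two expansions coefficient-wise.

7*u^3/48 + 3*u/2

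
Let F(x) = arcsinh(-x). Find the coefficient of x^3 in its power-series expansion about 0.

Compute the successive derivatives at the expansion point and divide by k!.

1/6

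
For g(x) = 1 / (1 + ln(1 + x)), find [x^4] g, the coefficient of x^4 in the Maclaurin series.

11/3

Use the geometric series for the reciprocal, then substitute.
g(0) = 1
g′(0) = -1
g′′(0) = 3
g′′′(0) = -14
g^(4)(0) = 88
Then c_k = g^(k)(0)/k! gives each Taylor coefficient.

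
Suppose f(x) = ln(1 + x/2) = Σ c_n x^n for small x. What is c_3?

1/24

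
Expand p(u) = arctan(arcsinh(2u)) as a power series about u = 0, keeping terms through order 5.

Plug the Maclaurin series of the inner function into that of the outer and collect terms.
p(0) = 0
p′(0) = 2
p′′(0) = 0
p′′′(0) = -24
p^(4)(0) = 0
p^(5)(0) = 1696
Then c_k = p^(k)(0)/k! gives each Taylor coefficient.

212*u^5/15 - 4*u^3 + 2*u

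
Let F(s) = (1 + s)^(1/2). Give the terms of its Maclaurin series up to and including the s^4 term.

F(0) = 1
F′(0) = 1/2
F′′(0) = -1/4
F′′′(0) = 3/8
F^(4)(0) = -15/16
Then c_k = F^(k)(0)/k! gives each Taylor coefficient.

-5*s^4/128 + s^3/16 - s^2/8 + s/2 + 1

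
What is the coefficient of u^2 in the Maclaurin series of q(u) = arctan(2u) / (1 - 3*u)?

6

Expand 1/(denominator) as a geometric series and multiply by the numerator's series.
[u^0] = 0;  [u^1] = 2;  [u^2] = 6.
So c_2 = q′′(0)/2! = 6.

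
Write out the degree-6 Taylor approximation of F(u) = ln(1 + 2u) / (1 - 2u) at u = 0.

Write out both Maclaurin series and multiply, keeping only the needed powers.
[u^0] = 0;  [u^1] = 2;  [u^2] = 2;  [u^3] = 20/3;  [u^4] = 28/3;  [u^5] = 376/15;  [u^6] = 592/15.

592*u^6/15 + 376*u^5/15 + 28*u^4/3 + 20*u^3/3 + 2*u^2 + 2*u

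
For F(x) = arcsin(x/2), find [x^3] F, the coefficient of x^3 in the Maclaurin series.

c_3 = F′′′(0)/3! = 1/48.

1/48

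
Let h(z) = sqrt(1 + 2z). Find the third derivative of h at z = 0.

The coefficient of z^3 in the expansion is 1/2, so h′′′(0) = 3! * (1/2) = 3.

3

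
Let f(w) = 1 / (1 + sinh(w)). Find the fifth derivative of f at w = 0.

-181

Expand as Σ (-1)^k u^k with u equal to the inner function's series.
The coefficient of w^5 in the expansion is -181/120, so f^(5)(0) = 5! * (-181/120) = -181.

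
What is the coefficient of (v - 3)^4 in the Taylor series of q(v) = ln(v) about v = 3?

-1/324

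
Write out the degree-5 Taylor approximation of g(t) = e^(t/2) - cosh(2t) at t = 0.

Expand each term separately and add.
g(0) = 0
g′(0) = 1/2
g′′(0) = -15/4
g′′′(0) = 1/8
g^(4)(0) = -255/16
g^(5)(0) = 1/32
Dividing each by k! gives the coefficients c_0, ..., c_5.

t^5/3840 - 85*t^4/128 + t^3/48 - 15*t^2/8 + t/2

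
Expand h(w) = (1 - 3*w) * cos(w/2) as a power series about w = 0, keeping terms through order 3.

Multiply each power in the prefactor through the base expansion.
h(0) = 1
h′(0) = -3
h′′(0) = -1/4
h′′′(0) = 9/4

3*w^3/8 - w^2/8 - 3*w + 1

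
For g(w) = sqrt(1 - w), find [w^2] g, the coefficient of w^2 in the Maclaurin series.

c_2 = g′′(0)/2! = -1/8.

-1/8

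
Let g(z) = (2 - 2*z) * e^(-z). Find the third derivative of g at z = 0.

Multiply each power in the prefactor through the base expansion.
From the series, [z^3] g = -4/3; multiply by 3! = 6 to get -8.

-8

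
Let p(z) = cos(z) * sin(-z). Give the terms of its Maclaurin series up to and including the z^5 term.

Expand each factor separately, then convolve coefficients.
p(0) = 0
p′(0) = -1
p′′(0) = 0
p′′′(0) = 4
p^(4)(0) = 0
p^(5)(0) = -16

-2*z^5/15 + 2*z^3/3 - z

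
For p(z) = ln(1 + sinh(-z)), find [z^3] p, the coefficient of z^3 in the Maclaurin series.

Compose series: expand the inner function first, then feed it into the outer expansion.
[z^0] = 0;  [z^1] = -1;  [z^2] = -1/2;  [z^3] = -1/2.
So c_3 = p′′′(0)/3! = -1/2.

-1/2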